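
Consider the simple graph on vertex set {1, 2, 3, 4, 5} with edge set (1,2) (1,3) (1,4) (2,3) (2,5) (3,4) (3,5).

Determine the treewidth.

A width-2 tree decomposition is:
Bags: B1 = {1, 2, 3}  B2 = {1, 3, 4}  B3 = {2, 3, 5}
Tree: B1–B2, B1–B3
Every bag has size at most 3, so the width is 3 − 1 = 2 and tw(G) ≤ 2. For the lower bound, the 3 vertices {1, 2, 3} are pairwise adjacent, and any tree decomposition puts a clique entirely inside one bag — forcing width ≥ 2. The upper and lower bounds meet at 2, so that is the treewidth.

2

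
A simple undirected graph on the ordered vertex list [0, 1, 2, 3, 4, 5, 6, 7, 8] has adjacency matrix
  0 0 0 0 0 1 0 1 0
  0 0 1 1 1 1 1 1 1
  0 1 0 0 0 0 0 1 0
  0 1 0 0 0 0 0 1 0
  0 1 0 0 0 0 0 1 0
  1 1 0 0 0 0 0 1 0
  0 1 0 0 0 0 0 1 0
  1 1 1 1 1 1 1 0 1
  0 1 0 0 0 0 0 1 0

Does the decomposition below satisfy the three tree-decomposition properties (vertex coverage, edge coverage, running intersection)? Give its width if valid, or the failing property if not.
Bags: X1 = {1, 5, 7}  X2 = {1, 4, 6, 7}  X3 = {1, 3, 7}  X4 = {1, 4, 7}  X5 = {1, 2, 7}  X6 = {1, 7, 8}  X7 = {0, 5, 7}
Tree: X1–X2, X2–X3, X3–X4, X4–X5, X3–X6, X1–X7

A tree decomposition must satisfy three properties: every vertex lies in some bag; for every edge, both endpoints lie together in some bag; and for every vertex, the bags containing it form a connected subtree. Here bags containing vertex 4 are not connected in the tree, so the decomposition is invalid.

No — bags containing vertex 4 are not connected in the tree.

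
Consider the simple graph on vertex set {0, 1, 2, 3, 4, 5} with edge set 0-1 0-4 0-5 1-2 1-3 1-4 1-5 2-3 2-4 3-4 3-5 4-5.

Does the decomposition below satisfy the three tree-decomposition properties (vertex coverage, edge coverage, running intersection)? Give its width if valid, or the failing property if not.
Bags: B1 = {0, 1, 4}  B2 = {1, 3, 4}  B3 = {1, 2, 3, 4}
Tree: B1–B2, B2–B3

A tree decomposition must satisfy three properties: every vertex lies in some bag; for every edge, both endpoints lie together in some bag; and for every vertex, the bags containing it form a connected subtree. Here vertex 5 appears in no bag, so the decomposition is invalid.

No — vertex 5 appears in no bag.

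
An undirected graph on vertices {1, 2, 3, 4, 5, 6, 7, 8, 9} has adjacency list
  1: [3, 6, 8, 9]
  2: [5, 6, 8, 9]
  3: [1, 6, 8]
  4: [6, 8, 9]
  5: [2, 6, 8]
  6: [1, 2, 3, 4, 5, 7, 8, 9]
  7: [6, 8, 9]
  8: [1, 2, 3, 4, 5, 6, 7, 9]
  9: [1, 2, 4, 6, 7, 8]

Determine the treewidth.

A width-3 tree decomposition is:
Bags: B1 = {1, 3, 6, 8}  B2 = {1, 6, 8, 9}  B3 = {6, 7, 8, 9}  B4 = {2, 6, 8, 9}  B5 = {4, 6, 8, 9}  B6 = {2, 5, 6, 8}
Tree: B1–B2, B2–B3, B2–B4, B2–B5, B4–B6
Every bag has size at most 4, so the width is 4 − 1 = 3 and tw(G) ≤ 3. Conversely, {1, 6, 8, 9} is a clique of size 4, and the vertices of any clique must share a bag in every tree decomposition; so some bag has ≥ 4 vertices and tw(G) ≥ 3. Combining the bounds, tw(G) = 3.

3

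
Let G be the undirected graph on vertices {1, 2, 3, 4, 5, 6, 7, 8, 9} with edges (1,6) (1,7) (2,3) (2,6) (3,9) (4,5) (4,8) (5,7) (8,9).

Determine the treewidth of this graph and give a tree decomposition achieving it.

Treewidth 2.
One such decomposition:
Bags: B1 = {4, 5, 8}  B2 = {5, 8, 9}  B3 = {3, 5, 9}  B4 = {2, 3, 5}  B5 = {2, 5, 6}  B6 = {1, 5, 6}  B7 = {1, 5, 7}
Tree: B1–B2, B2–B3, B3–B4, B4–B5, B5–B6, B6–B7

Each bag holds 3 vertices, so the decomposition has width 2, which upper-bounds the treewidth. For the lower bound, G contains the cycle 5–4–8–9–3–2–6–1–7–5, so G is not a forest; only forests have treewidth ≤ 1, hence tw(G) ≥ 2. Hence tw(G) = 2 exactly.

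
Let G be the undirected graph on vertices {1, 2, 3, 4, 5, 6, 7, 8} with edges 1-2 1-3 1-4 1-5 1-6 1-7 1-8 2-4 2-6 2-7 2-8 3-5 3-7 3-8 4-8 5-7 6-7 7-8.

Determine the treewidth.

A width-3 tree decomposition is:
Bags: B1 = {1, 3, 7, 8}  B2 = {1, 2, 7, 8}  B3 = {1, 2, 6, 7}  B4 = {1, 3, 5, 7}  B5 = {1, 2, 4, 8}
Tree: B1–B2, B2–B3, B1–B4, B2–B5
The largest bag has 4 vertices, giving width 3; this decomposition certifies tw(G) ≤ 3. On the other hand G contains the 4-clique {1, 2, 4, 8}. A clique must lie in a single bag of any decomposition, so no decomposition can have width below 3. Combining the bounds, tw(G) = 3.

3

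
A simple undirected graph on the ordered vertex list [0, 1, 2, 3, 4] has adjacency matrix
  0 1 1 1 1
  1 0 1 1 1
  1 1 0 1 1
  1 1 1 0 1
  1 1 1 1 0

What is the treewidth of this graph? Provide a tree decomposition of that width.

Treewidth 4.
Bags: B1 = {0, 1, 2, 3, 4}
Tree: (single bag)

A single bag containing all 5 vertices is trivially a valid decomposition of width 4. For the lower bound, the 5 vertices {0, 1, 2, 3, 4} are pairwise adjacent, and any tree decomposition puts a clique entirely inside one bag — forcing width ≥ 4. The upper and lower bounds meet at 4, so that is the treewidth.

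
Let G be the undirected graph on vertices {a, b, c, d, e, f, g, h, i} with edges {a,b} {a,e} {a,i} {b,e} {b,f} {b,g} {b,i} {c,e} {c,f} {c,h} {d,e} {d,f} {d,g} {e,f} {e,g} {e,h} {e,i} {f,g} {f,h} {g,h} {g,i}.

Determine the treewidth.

A width-3 tree decomposition is:
Bags: B1 = {b, e, f, g}  B2 = {d, e, f, g}  B3 = {e, f, g, h}  B4 = {b, e, g, i}  B5 = {a, b, e, i}  B6 = {c, e, f, h}
Tree: B1–B2, B2–B3, B1–B4, B4–B5, B3–B6
Every bag has size at most 4, so the width is 4 − 1 = 3 and tw(G) ≤ 3. Conversely, {a, b, e, i} is a clique of size 4, and the vertices of any clique must share a bag in every tree decomposition; so some bag has ≥ 4 vertices and tw(G) ≥ 3. Therefore the treewidth is 3.

3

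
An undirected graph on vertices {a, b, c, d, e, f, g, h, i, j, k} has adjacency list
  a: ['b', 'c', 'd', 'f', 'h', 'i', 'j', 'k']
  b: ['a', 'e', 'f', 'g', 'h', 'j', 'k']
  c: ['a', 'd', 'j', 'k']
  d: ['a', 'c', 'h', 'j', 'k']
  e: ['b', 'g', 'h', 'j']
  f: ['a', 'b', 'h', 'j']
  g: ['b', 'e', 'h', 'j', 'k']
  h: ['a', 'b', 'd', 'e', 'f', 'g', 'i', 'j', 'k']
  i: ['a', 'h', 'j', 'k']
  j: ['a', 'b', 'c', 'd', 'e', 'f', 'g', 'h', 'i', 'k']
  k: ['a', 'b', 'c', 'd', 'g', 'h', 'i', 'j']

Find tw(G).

4

A width-4 tree decomposition is:
Bags: B1 = {a, h, i, j, k}  B2 = {a, d, h, j, k}  B3 = {a, b, h, j, k}  B4 = {a, b, f, h, j}  B5 = {a, c, d, j, k}  B6 = {b, g, h, j, k}  B7 = {b, e, g, h, j}
Tree: B1–B2, B2–B3, B3–B4, B2–B5, B3–B6, B6–B7
The largest bag has 5 vertices, giving width 4; this decomposition certifies tw(G) ≤ 4. For the lower bound, the 5 vertices {b, e, g, h, j} are pairwise adjacent, and any tree decomposition puts a clique entirely inside one bag — forcing width ≥ 4. Combining the bounds, tw(G) = 4.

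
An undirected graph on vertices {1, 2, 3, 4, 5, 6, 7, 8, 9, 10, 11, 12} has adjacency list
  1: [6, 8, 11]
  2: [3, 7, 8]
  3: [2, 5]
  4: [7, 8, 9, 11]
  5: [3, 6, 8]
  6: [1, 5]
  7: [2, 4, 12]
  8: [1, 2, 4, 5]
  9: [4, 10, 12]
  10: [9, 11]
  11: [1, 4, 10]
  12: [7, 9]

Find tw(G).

A width-3 tree decomposition is:
Bags: B1 = {9, 10, 11, 12}  B2 = {4, 9, 11, 12}  B3 = {4, 7, 11, 12}  B4 = {1, 4, 7, 11}  B5 = {1, 4, 7, 8}  B6 = {1, 2, 7, 8}  B7 = {1, 2, 6, 8}  B8 = {2, 5, 6, 8}  B9 = {2, 3, 5, 6}
Tree: B1–B2, B2–B3, B3–B4, B4–B5, B5–B6, B6–B7, B7–B8, B8–B9
Every bag has size at most 4, so the width is 4 − 1 = 3 and tw(G) ≤ 3. For the lower bound: the 4 vertex sets {9,10,12}, {11}, {4}, {1,2,7,8} are disjoint, each induces a connected subgraph, and every pair is joined by at least one edge of G. Contracting each set to a single vertex therefore yields K_{4} as a minor, and since treewidth is minor-monotone, tw(G) ≥ tw(K_{4}) = 3. Hence tw(G) = 3 exactly.

3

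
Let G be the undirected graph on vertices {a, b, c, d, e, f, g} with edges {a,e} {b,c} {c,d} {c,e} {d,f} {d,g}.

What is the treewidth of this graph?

A width-1 tree decomposition is:
Bags: B1 = {c, e}  B2 = {c, d}  B3 = {a, e}  B4 = {b, c}  B5 = {d, g}  B6 = {d, f}
Tree: B1–B2, B1–B3, B1–B4, B2–B5, B5–B6
Every bag has size at most 2, so the width is 2 − 1 = 1 and tw(G) ≤ 1. Any graph with an edge has treewidth ≥ 1, and G has the edge e–c. Therefore the treewidth is 1.

1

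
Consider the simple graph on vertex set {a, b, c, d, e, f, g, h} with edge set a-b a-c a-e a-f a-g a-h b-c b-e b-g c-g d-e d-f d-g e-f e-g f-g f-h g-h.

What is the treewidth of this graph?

A width-3 tree decomposition is:
Bags: B1 = {d, e, f, g}  B2 = {a, e, f, g}  B3 = {a, b, e, g}  B4 = {a, b, c, g}  B5 = {a, f, g, h}
Tree: B1–B2, B2–B3, B3–B4, B2–B5
Every bag has size at most 4, so the width is 4 − 1 = 3 and tw(G) ≤ 3. On the other hand G contains the 4-clique {d, e, f, g}. A clique must lie in a single bag of any decomposition, so no decomposition can have width below 3. Combining the bounds, tw(G) = 3.

3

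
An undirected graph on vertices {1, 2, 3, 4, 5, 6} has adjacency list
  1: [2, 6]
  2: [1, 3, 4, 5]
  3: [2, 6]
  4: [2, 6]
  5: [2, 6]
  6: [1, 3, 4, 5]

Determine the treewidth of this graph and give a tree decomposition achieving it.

Each bag holds 3 vertices, so the decomposition has width 2, which upper-bounds the treewidth. Since 2–1–6–5–2 is a cycle in G, G is not acyclic. Forests are exactly the graphs of treewidth ≤ 1, so tw(G) ≥ 2. Combining the bounds, tw(G) = 2.

Treewidth 2.
One such decomposition:
Bags: B1 = {1, 2, 6}  B2 = {2, 5, 6}  B3 = {2, 4, 6}  B4 = {2, 3, 6}
Tree: B1–B2, B2–B3, B3–B4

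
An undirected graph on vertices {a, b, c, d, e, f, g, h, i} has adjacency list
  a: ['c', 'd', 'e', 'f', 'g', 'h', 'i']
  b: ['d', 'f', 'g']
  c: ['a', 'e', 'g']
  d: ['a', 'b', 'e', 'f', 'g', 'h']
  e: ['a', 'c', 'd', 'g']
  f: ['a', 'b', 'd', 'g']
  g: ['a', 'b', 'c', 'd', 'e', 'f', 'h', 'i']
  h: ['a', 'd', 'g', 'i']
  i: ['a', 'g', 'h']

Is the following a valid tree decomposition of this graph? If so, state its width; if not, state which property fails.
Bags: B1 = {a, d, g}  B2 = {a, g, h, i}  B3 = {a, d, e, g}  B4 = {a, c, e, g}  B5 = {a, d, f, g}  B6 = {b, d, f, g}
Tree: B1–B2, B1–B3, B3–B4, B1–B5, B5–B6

A tree decomposition must satisfy three properties: every vertex lies in some bag; for every edge, both endpoints lie together in some bag; and for every vertex, the bags containing it form a connected subtree. Here edge (h,d) lies in no bag, so the decomposition is invalid.

No — edge (h,d) lies in no bag.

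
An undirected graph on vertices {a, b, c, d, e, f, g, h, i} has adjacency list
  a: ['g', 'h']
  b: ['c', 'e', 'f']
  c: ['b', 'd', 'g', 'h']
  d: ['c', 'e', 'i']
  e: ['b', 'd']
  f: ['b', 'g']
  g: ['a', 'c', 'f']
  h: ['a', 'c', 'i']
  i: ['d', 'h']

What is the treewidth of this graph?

A width-3 tree decomposition is:
Bags: B1 = {a, g, h, i}  B2 = {c, g, h, i}  B3 = {c, d, g, i}  B4 = {c, d, f, g}  B5 = {b, c, d, f}  B6 = {b, d, e, f}
Tree: B1–B2, B2–B3, B3–B4, B4–B5, B5–B6
The largest bag has 4 vertices, giving width 3; this decomposition certifies tw(G) ≤ 3. For the lower bound: the 4 vertex sets {a,h,i}, {g}, {c}, {b,d,e,f} are disjoint, each induces a connected subgraph, and every pair is joined by at least one edge of G. Contracting each set to a single vertex therefore yields K_{4} as a minor, and since treewidth is minor-monotone, tw(G) ≥ tw(K_{4}) = 3. The upper and lower bounds meet at 3, so that is the treewidth.

3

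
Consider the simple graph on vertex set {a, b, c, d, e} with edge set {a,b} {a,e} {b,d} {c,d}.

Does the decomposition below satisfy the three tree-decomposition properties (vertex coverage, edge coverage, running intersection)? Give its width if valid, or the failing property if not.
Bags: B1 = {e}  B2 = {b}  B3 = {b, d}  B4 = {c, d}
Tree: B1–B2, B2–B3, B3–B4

No — vertex a appears in no bag.

A tree decomposition must satisfy three properties: every vertex lies in some bag; for every edge, both endpoints lie together in some bag; and for every vertex, the bags containing it form a connected subtree. Here vertex a appears in no bag, so the decomposition is invalid.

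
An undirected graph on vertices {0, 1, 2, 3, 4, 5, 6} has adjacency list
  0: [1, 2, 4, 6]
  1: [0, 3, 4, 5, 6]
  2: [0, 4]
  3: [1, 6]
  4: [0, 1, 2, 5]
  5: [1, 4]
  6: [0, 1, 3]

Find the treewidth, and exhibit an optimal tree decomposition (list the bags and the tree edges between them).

Treewidth 2.
Bags: B1 = {0, 1, 4}  B2 = {0, 1, 6}  B3 = {1, 4, 5}  B4 = {1, 3, 6}  B5 = {0, 2, 4}
Tree: B1–B2, B1–B3, B2–B4, B1–B5

The largest bag has 3 vertices, giving width 2; this decomposition certifies tw(G) ≤ 2. On the other hand G contains the 3-clique {0, 1, 4}. A clique must lie in a single bag of any decomposition, so no decomposition can have width below 2. Hence tw(G) = 2 exactly.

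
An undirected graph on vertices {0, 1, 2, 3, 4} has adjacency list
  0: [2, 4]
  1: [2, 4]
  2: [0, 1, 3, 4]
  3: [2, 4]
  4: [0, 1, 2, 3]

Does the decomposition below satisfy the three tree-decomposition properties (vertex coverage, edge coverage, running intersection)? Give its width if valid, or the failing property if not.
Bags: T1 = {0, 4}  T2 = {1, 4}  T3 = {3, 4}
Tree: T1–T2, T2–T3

No — vertex 2 appears in no bag.

A tree decomposition must satisfy three properties: every vertex lies in some bag; for every edge, both endpoints lie together in some bag; and for every vertex, the bags containing it form a connected subtree. Here vertex 2 appears in no bag, so the decomposition is invalid.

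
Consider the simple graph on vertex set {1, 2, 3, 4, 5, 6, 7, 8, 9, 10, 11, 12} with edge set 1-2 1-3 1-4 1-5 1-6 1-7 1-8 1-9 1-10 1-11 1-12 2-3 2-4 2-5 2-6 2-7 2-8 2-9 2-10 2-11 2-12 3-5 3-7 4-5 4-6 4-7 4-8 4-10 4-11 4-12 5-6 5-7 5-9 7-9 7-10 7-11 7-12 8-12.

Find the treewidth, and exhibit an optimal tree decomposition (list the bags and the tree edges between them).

Treewidth 4.
One optimal decomposition is:
Bags: B1 = {1, 2, 4, 5, 7}  B2 = {1, 2, 5, 7, 9}  B3 = {1, 2, 4, 7, 10}  B4 = {1, 2, 4, 5, 6}  B5 = {1, 2, 3, 5, 7}  B6 = {1, 2, 4, 7, 12}  B7 = {1, 2, 4, 7, 11}  B8 = {1, 2, 4, 8, 12}
Tree: B1–B2, B1–B3, B1–B4, B1–B5, B3–B6, B1–B7, B6–B8

Each bag holds 5 vertices, so the decomposition has width 4, which upper-bounds the treewidth. Conversely, {1, 2, 5, 7, 9} is a clique of size 5, and the vertices of any clique must share a bag in every tree decomposition; so some bag has ≥ 5 vertices and tw(G) ≥ 4. Hence tw(G) = 4 exactly.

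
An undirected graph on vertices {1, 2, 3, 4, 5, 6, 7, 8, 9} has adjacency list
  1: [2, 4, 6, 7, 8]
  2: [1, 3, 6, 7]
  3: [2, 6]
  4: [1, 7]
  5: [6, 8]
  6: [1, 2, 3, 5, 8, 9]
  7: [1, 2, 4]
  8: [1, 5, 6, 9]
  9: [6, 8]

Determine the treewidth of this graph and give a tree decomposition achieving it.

Each bag holds 3 vertices, so the decomposition has width 2, which upper-bounds the treewidth. Conversely, {1, 4, 7} is a clique of size 3, and the vertices of any clique must share a bag in every tree decomposition; so some bag has ≥ 3 vertices and tw(G) ≥ 2. Combining the bounds, tw(G) = 2.

Treewidth 2.
Bags: B1 = {5, 6, 8}  B2 = {1, 6, 8}  B3 = {6, 8, 9}  B4 = {1, 2, 6}  B5 = {2, 3, 6}  B6 = {1, 2, 7}  B7 = {1, 4, 7}
Tree: B1–B2, B1–B3, B2–B4, B4–B5, B4–B6, B6–B7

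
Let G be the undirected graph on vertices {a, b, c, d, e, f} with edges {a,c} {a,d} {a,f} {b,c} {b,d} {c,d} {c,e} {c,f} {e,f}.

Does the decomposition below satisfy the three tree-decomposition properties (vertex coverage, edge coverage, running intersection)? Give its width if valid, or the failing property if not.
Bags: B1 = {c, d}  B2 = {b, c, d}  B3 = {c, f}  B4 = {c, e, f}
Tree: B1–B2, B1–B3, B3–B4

A tree decomposition must satisfy three properties: every vertex lies in some bag; for every edge, both endpoints lie together in some bag; and for every vertex, the bags containing it form a connected subtree. Here vertex a appears in no bag, so the decomposition is invalid.

No — vertex a appears in no bag.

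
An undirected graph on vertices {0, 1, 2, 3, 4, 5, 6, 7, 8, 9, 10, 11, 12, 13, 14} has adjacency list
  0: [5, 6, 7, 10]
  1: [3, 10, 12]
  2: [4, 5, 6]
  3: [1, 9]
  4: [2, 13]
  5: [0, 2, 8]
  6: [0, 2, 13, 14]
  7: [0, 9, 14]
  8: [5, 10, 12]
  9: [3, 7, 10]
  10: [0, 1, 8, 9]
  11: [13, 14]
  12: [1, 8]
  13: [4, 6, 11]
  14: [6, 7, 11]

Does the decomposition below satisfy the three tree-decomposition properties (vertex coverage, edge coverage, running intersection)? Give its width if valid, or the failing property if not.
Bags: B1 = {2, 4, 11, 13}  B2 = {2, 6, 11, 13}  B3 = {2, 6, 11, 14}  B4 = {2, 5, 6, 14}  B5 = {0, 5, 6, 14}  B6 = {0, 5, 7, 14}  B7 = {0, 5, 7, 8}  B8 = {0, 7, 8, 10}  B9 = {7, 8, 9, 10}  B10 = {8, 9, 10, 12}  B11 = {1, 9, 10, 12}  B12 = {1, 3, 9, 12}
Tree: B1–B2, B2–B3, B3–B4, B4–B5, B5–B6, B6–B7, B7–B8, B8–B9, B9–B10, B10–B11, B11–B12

Every vertex of G appears in some bag (union = {0, 1, 2, 3, 4, 5, 6, 7, 8, 9, 10, 11, 12, 13, 14}); every edge is covered by a bag; and for each vertex v the set of bags containing v is connected in the bag tree. The decomposition is therefore valid. The largest bag has 4 vertices, so the width is 3.

Yes; width 3.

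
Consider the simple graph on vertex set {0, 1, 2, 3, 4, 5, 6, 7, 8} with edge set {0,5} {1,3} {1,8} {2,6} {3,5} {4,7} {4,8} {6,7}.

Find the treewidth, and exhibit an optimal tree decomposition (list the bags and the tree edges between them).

Treewidth 1.
One optimal decomposition is:
Bags: B1 = {2, 6}  B2 = {6, 7}  B3 = {4, 7}  B4 = {4, 8}  B5 = {1, 8}  B6 = {1, 3}  B7 = {3, 5}  B8 = {0, 5}
Tree: B1–B2, B2–B3, B3–B4, B4–B5, B5–B6, B6–B7, B7–B8

The largest bag has 2 vertices, giving width 1; this decomposition certifies tw(G) ≤ 1. Since G has at least one edge (e.g. 2–6), it is not an edgeless graph, so tw(G) ≥ 1. Combining the bounds, tw(G) = 1.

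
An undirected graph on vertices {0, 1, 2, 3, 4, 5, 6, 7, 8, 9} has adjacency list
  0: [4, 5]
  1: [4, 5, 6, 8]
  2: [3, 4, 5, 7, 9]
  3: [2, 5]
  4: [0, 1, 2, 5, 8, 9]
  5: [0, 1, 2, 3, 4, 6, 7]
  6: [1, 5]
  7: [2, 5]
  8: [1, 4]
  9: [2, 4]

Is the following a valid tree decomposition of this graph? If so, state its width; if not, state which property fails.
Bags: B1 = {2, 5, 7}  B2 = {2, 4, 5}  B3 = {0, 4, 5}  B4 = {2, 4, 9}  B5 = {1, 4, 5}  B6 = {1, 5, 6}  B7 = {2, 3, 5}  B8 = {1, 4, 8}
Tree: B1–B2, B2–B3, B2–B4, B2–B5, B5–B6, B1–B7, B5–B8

Yes; width 2.

Vertex coverage: the bags together contain {0, 1, 2, 3, 4, 5, 6, 7, 8, 9}, the full vertex set. Edge coverage: each edge of G has both endpoints in at least one bag. Running intersection: for every vertex, the bags containing it form a connected subtree. All three properties hold, so this is a valid tree decomposition of width max|bag| − 1 = 2, and hence tw(G) ≤ 2.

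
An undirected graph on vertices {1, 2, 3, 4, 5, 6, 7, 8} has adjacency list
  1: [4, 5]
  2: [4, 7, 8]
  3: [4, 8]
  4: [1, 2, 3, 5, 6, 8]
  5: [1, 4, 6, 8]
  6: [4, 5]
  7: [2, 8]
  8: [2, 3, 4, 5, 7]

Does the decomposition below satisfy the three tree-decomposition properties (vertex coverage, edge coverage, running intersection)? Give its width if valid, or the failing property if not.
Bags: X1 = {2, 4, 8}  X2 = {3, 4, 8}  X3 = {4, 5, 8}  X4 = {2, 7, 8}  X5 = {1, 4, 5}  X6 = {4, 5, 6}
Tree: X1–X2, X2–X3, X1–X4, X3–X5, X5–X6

Yes; width 2.

Checking the three conditions: (i) the bags cover all of {1, 2, 3, 4, 5, 6, 7, 8}; (ii) for each edge, some bag contains both endpoints; (iii) the bags containing any fixed vertex form a subtree. All hold, so the decomposition is valid with width 3 − 1 = 2.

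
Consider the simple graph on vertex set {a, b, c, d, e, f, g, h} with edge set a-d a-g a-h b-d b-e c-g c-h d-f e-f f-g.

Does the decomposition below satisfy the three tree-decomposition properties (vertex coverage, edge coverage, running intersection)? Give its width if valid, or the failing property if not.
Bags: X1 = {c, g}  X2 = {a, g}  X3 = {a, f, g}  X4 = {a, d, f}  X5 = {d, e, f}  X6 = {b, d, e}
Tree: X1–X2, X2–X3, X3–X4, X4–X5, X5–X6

No — vertex h appears in no bag.

A tree decomposition must satisfy three properties: every vertex lies in some bag; for every edge, both endpoints lie together in some bag; and for every vertex, the bags containing it form a connected subtree. Here vertex h appears in no bag, so the decomposition is invalid.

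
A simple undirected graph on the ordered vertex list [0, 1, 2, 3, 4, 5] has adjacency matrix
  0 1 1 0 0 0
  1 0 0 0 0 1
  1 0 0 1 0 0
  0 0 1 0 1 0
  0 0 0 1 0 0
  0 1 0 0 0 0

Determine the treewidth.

A width-1 tree decomposition is:
Bags: B1 = {1, 5}  B2 = {0, 1}  B3 = {0, 2}  B4 = {2, 3}  B5 = {3, 4}
Tree: B1–B2, B2–B3, B3–B4, B4–B5
Each bag holds 2 vertices, so the decomposition has width 1, which upper-bounds the treewidth. Any graph with an edge has treewidth ≥ 1, and G has the edge 5–1. Therefore the treewidth is 1.

1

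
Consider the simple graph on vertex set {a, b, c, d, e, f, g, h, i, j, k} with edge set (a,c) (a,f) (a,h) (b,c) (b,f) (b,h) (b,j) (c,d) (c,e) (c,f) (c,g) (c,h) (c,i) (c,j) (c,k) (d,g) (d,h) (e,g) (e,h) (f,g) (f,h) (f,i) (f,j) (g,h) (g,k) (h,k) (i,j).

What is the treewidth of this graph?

A width-3 tree decomposition is:
Bags: B1 = {c, f, g, h}  B2 = {b, c, f, h}  B3 = {b, c, f, j}  B4 = {c, g, h, k}  B5 = {c, d, g, h}  B6 = {c, e, g, h}  B7 = {a, c, f, h}  B8 = {c, f, i, j}
Tree: B1–B2, B2–B3, B1–B4, B4–B5, B4–B6, B1–B7, B3–B8
The largest bag has 4 vertices, giving width 3; this decomposition certifies tw(G) ≤ 3. Conversely, {b, c, f, j} is a clique of size 4, and the vertices of any clique must share a bag in every tree decomposition; so some bag has ≥ 4 vertices and tw(G) ≥ 3. The upper and lower bounds meet at 3, so that is the treewidth.

3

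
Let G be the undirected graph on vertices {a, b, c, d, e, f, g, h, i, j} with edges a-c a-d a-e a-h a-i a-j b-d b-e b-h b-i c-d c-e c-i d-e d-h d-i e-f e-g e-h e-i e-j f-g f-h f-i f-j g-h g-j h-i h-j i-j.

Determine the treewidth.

A width-4 tree decomposition is:
Bags: B1 = {a, e, h, i, j}  B2 = {e, f, h, i, j}  B3 = {e, f, g, h, j}  B4 = {a, d, e, h, i}  B5 = {a, c, d, e, i}  B6 = {b, d, e, h, i}
Tree: B1–B2, B2–B3, B1–B4, B4–B5, B4–B6
The largest bag has 5 vertices, giving width 4; this decomposition certifies tw(G) ≤ 4. On the other hand G contains the 5-clique {e, f, g, h, j}. A clique must lie in a single bag of any decomposition, so no decomposition can have width below 4. Combining the bounds, tw(G) = 4.

4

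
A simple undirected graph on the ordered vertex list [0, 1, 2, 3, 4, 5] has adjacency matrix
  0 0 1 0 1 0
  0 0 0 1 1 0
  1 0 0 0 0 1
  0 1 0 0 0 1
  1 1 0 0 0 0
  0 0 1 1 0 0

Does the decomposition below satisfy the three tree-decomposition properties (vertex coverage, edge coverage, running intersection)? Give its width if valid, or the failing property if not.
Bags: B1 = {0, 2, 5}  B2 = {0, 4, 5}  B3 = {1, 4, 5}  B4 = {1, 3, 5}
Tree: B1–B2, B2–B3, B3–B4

Yes; width 2.

Every vertex of G appears in some bag (union = {0, 1, 2, 3, 4, 5}); every edge is covered by a bag; and for each vertex v the set of bags containing v is connected in the bag tree. The decomposition is therefore valid. The largest bag has 3 vertices, so the width is 2.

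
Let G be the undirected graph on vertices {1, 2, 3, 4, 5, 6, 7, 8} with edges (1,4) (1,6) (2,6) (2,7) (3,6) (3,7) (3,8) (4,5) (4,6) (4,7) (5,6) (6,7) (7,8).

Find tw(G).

2

A width-2 tree decomposition is:
Bags: B1 = {2, 6, 7}  B2 = {4, 6, 7}  B3 = {3, 6, 7}  B4 = {4, 5, 6}  B5 = {1, 4, 6}  B6 = {3, 7, 8}
Tree: B1–B2, B2–B3, B2–B4, B2–B5, B3–B6
Every bag has size at most 3, so the width is 3 − 1 = 2 and tw(G) ≤ 2. Conversely, {3, 7, 8} is a clique of size 3, and the vertices of any clique must share a bag in every tree decomposition; so some bag has ≥ 3 vertices and tw(G) ≥ 2. Therefore the treewidth is 2.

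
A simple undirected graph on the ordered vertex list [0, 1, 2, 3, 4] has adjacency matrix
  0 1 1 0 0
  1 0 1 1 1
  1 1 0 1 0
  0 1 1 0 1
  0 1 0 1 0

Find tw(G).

2

A width-2 tree decomposition is:
Bags: B1 = {1, 2, 3}  B2 = {0, 1, 2}  B3 = {1, 3, 4}
Tree: B1–B2, B1–B3
Every bag has size at most 3, so the width is 3 − 1 = 2 and tw(G) ≤ 2. Conversely, {0, 1, 2} is a clique of size 3, and the vertices of any clique must share a bag in every tree decomposition; so some bag has ≥ 3 vertices and tw(G) ≥ 2. Therefore the treewidth is 2.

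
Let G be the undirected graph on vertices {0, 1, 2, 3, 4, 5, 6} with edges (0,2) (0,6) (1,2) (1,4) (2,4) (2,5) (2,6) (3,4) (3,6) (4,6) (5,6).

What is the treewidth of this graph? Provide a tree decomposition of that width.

Treewidth 2.
One such decomposition:
Bags: B1 = {2, 4, 6}  B2 = {2, 5, 6}  B3 = {0, 2, 6}  B4 = {1, 2, 4}  B5 = {3, 4, 6}
Tree: B1–B2, B2–B3, B1–B4, B1–B5

Every bag has size at most 3, so the width is 3 − 1 = 2 and tw(G) ≤ 2. Conversely, {1, 2, 4} is a clique of size 3, and the vertices of any clique must share a bag in every tree decomposition; so some bag has ≥ 3 vertices and tw(G) ≥ 2. Hence tw(G) = 2 exactly.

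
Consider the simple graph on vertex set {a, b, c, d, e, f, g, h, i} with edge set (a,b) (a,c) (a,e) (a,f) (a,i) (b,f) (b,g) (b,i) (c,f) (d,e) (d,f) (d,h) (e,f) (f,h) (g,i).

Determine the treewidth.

A width-2 tree decomposition is:
Bags: B1 = {a, b, f}  B2 = {a, c, f}  B3 = {a, e, f}  B4 = {a, b, i}  B5 = {d, e, f}  B6 = {b, g, i}  B7 = {d, f, h}
Tree: B1–B2, B1–B3, B1–B4, B3–B5, B4–B6, B5–B7
Each bag holds 3 vertices, so the decomposition has width 2, which upper-bounds the treewidth. On the other hand G contains the 3-clique {b, g, i}. A clique must lie in a single bag of any decomposition, so no decomposition can have width below 2. Hence tw(G) = 2 exactly.

2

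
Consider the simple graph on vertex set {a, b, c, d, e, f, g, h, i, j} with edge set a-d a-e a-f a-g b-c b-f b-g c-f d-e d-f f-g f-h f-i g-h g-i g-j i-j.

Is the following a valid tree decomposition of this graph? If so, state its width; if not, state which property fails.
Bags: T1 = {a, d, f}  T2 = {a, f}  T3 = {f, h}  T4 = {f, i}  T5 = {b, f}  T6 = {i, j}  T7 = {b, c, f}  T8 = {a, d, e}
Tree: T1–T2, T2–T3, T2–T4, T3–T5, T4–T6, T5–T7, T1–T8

No — vertex g appears in no bag.

A tree decomposition must satisfy three properties: every vertex lies in some bag; for every edge, both endpoints lie together in some bag; and for every vertex, the bags containing it form a connected subtree. Here vertex g appears in no bag, so the decomposition is invalid.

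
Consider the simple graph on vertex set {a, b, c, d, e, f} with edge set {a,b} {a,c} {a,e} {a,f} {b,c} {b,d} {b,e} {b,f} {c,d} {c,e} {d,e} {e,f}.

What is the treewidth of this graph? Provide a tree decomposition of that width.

The largest bag has 4 vertices, giving width 3; this decomposition certifies tw(G) ≤ 3. Conversely, {b, c, d, e} is a clique of size 4, and the vertices of any clique must share a bag in every tree decomposition; so some bag has ≥ 4 vertices and tw(G) ≥ 3. The upper and lower bounds meet at 3, so that is the treewidth.

Treewidth 3.
One such decomposition:
Bags: B1 = {a, b, c, e}  B2 = {a, b, e, f}  B3 = {b, c, d, e}
Tree: B1–B2, B1–B3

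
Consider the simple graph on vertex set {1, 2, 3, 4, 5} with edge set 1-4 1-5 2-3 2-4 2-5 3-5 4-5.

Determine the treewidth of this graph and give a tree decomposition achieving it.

The largest bag has 3 vertices, giving width 2; this decomposition certifies tw(G) ≤ 2. For the lower bound, the 3 vertices {1, 4, 5} are pairwise adjacent, and any tree decomposition puts a clique entirely inside one bag — forcing width ≥ 2. Combining the bounds, tw(G) = 2.

Treewidth 2.
One optimal decomposition is:
Bags: B1 = {2, 4, 5}  B2 = {2, 3, 5}  B3 = {1, 4, 5}
Tree: B1–B2, B1–B3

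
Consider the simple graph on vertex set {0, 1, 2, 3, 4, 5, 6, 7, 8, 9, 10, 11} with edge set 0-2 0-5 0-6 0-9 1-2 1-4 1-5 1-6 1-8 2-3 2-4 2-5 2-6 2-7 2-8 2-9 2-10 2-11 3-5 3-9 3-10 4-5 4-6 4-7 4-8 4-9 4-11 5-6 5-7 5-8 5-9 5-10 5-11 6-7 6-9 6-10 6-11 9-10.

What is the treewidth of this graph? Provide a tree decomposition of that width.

Treewidth 4.
Bags: B1 = {2, 4, 5, 6, 9}  B2 = {2, 4, 5, 6, 11}  B3 = {2, 5, 6, 9, 10}  B4 = {0, 2, 5, 6, 9}  B5 = {2, 4, 5, 6, 7}  B6 = {2, 3, 5, 9, 10}  B7 = {1, 2, 4, 5, 6}  B8 = {1, 2, 4, 5, 8}
Tree: B1–B2, B1–B3, B1–B4, B1–B5, B3–B6, B2–B7, B7–B8

Each bag holds 5 vertices, so the decomposition has width 4, which upper-bounds the treewidth. For the lower bound, the 5 vertices {1, 2, 4, 5, 8} are pairwise adjacent, and any tree decomposition puts a clique entirely inside one bag — forcing width ≥ 4. Therefore the treewidth is 4.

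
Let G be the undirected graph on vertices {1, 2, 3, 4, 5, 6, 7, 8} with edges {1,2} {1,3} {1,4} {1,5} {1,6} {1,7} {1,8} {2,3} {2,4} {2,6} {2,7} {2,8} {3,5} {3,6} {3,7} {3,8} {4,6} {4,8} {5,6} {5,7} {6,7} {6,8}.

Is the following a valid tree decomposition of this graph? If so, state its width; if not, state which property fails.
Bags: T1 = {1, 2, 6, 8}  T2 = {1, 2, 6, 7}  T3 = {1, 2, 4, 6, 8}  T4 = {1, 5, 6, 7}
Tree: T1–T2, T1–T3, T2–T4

A tree decomposition must satisfy three properties: every vertex lies in some bag; for every edge, both endpoints lie together in some bag; and for every vertex, the bags containing it form a connected subtree. Here vertex 3 appears in no bag, so the decomposition is invalid.

No — vertex 3 appears in no bag.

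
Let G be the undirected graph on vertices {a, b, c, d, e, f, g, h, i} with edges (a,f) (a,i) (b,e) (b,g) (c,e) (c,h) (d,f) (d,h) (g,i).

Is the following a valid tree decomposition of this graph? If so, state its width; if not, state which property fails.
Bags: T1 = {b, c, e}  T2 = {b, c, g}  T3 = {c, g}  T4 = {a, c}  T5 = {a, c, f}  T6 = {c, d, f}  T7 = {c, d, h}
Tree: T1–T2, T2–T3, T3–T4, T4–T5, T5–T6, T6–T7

A tree decomposition must satisfy three properties: every vertex lies in some bag; for every edge, both endpoints lie together in some bag; and for every vertex, the bags containing it form a connected subtree. Here vertex i appears in no bag, so the decomposition is invalid.

No — vertex i appears in no bag.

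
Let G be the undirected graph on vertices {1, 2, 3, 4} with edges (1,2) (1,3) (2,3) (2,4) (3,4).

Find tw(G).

2

A width-2 tree decomposition is:
Bags: B1 = {2, 3, 4}  B2 = {1, 2, 3}
Tree: B1–B2
The largest bag has 3 vertices, giving width 2; this decomposition certifies tw(G) ≤ 2. For the lower bound, the 3 vertices {1, 2, 3} are pairwise adjacent, and any tree decomposition puts a clique entirely inside one bag — forcing width ≥ 2. The upper and lower bounds meet at 2, so that is the treewidth.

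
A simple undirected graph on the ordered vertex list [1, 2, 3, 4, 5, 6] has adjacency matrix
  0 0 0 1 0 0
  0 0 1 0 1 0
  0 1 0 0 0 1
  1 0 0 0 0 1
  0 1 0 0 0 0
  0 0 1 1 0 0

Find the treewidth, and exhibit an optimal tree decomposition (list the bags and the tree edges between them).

The largest bag has 2 vertices, giving width 1; this decomposition certifies tw(G) ≤ 1. Since G has at least one edge (e.g. 1–4), it is not an edgeless graph, so tw(G) ≥ 1. Therefore the treewidth is 1.

Treewidth 1.
One such decomposition:
Bags: B1 = {1, 4}  B2 = {4, 6}  B3 = {3, 6}  B4 = {2, 3}  B5 = {2, 5}
Tree: B1–B2, B2–B3, B3–B4, B4–B5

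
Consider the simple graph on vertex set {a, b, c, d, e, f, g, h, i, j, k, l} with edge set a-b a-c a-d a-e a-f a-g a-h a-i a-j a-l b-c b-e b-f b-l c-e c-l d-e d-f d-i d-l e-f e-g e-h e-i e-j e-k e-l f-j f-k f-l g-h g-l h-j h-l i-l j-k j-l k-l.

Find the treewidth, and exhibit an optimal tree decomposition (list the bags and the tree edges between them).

Treewidth 4.
One optimal decomposition is:
Bags: B1 = {a, d, e, f, l}  B2 = {a, d, e, i, l}  B3 = {a, b, e, f, l}  B4 = {a, e, f, j, l}  B5 = {e, f, j, k, l}  B6 = {a, b, c, e, l}  B7 = {a, e, h, j, l}  B8 = {a, e, g, h, l}
Tree: B1–B2, B1–B3, B1–B4, B4–B5, B3–B6, B4–B7, B7–B8

Every bag has size at most 5, so the width is 5 − 1 = 4 and tw(G) ≤ 4. For the lower bound, the 5 vertices {a, d, e, f, l} are pairwise adjacent, and any tree decomposition puts a clique entirely inside one bag — forcing width ≥ 4. Therefore the treewidth is 4.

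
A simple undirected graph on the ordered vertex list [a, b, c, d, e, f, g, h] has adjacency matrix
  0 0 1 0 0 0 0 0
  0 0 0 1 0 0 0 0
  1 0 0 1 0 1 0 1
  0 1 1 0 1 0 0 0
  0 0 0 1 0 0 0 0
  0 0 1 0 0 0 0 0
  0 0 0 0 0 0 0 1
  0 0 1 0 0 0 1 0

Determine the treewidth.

A width-1 tree decomposition is:
Bags: B1 = {c, d}  B2 = {c, f}  B3 = {c, h}  B4 = {a, c}  B5 = {g, h}  B6 = {d, e}  B7 = {b, d}
Tree: B1–B2, B1–B3, B3–B4, B3–B5, B1–B6, B1–B7
Each bag holds 2 vertices, so the decomposition has width 1, which upper-bounds the treewidth. Any graph with an edge has treewidth ≥ 1, and G has the edge d–c. Therefore the treewidth is 1.

1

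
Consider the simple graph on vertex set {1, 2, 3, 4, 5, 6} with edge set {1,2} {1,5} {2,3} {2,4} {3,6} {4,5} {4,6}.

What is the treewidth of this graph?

A width-2 tree decomposition is:
Bags: B1 = {1, 2, 5}  B2 = {2, 4, 5}  B3 = {2, 3, 4}  B4 = {3, 4, 6}
Tree: B1–B2, B2–B3, B3–B4
Every bag has size at most 3, so the width is 3 − 1 = 2 and tw(G) ≤ 2. Since 1–5–4–2–1 is a cycle in G, G is not acyclic. Forests are exactly the graphs of treewidth ≤ 1, so tw(G) ≥ 2. Therefore the treewidth is 2.

2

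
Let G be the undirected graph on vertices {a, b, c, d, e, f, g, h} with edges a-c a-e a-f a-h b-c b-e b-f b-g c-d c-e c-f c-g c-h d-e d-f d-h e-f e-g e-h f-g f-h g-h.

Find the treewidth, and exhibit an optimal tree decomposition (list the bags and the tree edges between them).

Treewidth 4.
One such decomposition:
Bags: B1 = {c, e, f, g, h}  B2 = {a, c, e, f, h}  B3 = {b, c, e, f, g}  B4 = {c, d, e, f, h}
Tree: B1–B2, B1–B3, B1–B4

The largest bag has 5 vertices, giving width 4; this decomposition certifies tw(G) ≤ 4. On the other hand G contains the 5-clique {c, d, e, f, h}. A clique must lie in a single bag of any decomposition, so no decomposition can have width below 4. Therefore the treewidth is 4.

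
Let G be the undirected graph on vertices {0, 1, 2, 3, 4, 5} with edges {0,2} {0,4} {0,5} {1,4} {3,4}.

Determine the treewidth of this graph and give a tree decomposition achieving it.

Treewidth 1.
Bags: B1 = {0, 4}  B2 = {0, 5}  B3 = {3, 4}  B4 = {1, 4}  B5 = {0, 2}
Tree: B1–B2, B1–B3, B3–B4, B2–B5

Each bag holds 2 vertices, so the decomposition has width 1, which upper-bounds the treewidth. Any graph with an edge has treewidth ≥ 1, and G has the edge 0–4. The upper and lower bounds meet at 1, so that is the treewidth.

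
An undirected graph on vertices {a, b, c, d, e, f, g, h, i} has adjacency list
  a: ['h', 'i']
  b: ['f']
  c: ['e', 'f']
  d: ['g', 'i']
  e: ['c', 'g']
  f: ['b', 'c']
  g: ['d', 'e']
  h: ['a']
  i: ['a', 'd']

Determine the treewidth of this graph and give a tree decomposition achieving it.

Treewidth 1.
One such decomposition:
Bags: B1 = {b, f}  B2 = {c, f}  B3 = {c, e}  B4 = {e, g}  B5 = {d, g}  B6 = {d, i}  B7 = {a, i}  B8 = {a, h}
Tree: B1–B2, B2–B3, B3–B4, B4–B5, B5–B6, B6–B7, B7–B8

The largest bag has 2 vertices, giving width 1; this decomposition certifies tw(G) ≤ 1. G has an edge, so its treewidth is at least 1. Hence tw(G) = 1 exactly.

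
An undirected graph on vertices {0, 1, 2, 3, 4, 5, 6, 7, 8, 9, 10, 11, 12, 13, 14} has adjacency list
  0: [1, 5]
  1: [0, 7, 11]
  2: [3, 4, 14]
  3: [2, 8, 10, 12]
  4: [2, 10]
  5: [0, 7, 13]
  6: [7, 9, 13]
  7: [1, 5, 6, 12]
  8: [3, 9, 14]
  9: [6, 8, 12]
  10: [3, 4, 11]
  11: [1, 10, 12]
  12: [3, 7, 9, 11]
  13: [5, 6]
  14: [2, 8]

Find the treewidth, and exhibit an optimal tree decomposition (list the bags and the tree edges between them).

Treewidth 3.
Bags: B1 = {0, 5, 6, 13}  B2 = {0, 5, 6, 7}  B3 = {0, 1, 6, 7}  B4 = {1, 6, 7, 9}  B5 = {1, 7, 9, 12}  B6 = {1, 9, 11, 12}  B7 = {8, 9, 11, 12}  B8 = {3, 8, 11, 12}  B9 = {3, 8, 10, 11}  B10 = {3, 8, 10, 14}  B11 = {2, 3, 10, 14}  B12 = {2, 4, 10, 14}
Tree: B1–B2, B2–B3, B3–B4, B4–B5, B5–B6, B6–B7, B7–B8, B8–B9, B9–B10, B10–B11, B11–B12

Each bag holds 4 vertices, so the decomposition has width 3, which upper-bounds the treewidth. For the lower bound: the 4 vertex sets {0,5,13}, {6}, {7}, {1,9,11,12} are disjoint, each induces a connected subgraph, and every pair is joined by at least one edge of G. Contracting each set to a single vertex therefore yields K_{4} as a minor, and since treewidth is minor-monotone, tw(G) ≥ tw(K_{4}) = 3. Combining the bounds, tw(G) = 3.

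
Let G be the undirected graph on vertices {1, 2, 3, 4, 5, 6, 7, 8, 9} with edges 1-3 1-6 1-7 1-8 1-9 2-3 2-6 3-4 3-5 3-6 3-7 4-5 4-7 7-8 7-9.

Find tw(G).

A width-2 tree decomposition is:
Bags: B1 = {1, 3, 7}  B2 = {3, 4, 7}  B3 = {1, 7, 8}  B4 = {1, 3, 6}  B5 = {2, 3, 6}  B6 = {3, 4, 5}  B7 = {1, 7, 9}
Tree: B1–B2, B1–B3, B1–B4, B4–B5, B2–B6, B3–B7
Each bag holds 3 vertices, so the decomposition has width 2, which upper-bounds the treewidth. On the other hand G contains the 3-clique {1, 7, 8}. A clique must lie in a single bag of any decomposition, so no decomposition can have width below 2. Therefore the treewidth is 2.

2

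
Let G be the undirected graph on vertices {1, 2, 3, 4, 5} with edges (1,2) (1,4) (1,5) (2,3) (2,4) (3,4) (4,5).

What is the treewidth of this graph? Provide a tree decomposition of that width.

Each bag holds 3 vertices, so the decomposition has width 2, which upper-bounds the treewidth. For the lower bound, the 3 vertices {1, 2, 4} are pairwise adjacent, and any tree decomposition puts a clique entirely inside one bag — forcing width ≥ 2. Combining the bounds, tw(G) = 2.

Treewidth 2.
One optimal decomposition is:
Bags: B1 = {1, 2, 4}  B2 = {2, 3, 4}  B3 = {1, 4, 5}
Tree: B1–B2, B1–B3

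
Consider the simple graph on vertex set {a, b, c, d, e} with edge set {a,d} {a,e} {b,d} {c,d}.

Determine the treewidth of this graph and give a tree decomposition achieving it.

Every bag has size at most 2, so the width is 2 − 1 = 1 and tw(G) ≤ 1. Any graph with an edge has treewidth ≥ 1, and G has the edge a–d. The upper and lower bounds meet at 1, so that is the treewidth.

Treewidth 1.
One such decomposition:
Bags: B1 = {a, d}  B2 = {a, e}  B3 = {b, d}  B4 = {c, d}
Tree: B1–B2, B1–B3, B3–B4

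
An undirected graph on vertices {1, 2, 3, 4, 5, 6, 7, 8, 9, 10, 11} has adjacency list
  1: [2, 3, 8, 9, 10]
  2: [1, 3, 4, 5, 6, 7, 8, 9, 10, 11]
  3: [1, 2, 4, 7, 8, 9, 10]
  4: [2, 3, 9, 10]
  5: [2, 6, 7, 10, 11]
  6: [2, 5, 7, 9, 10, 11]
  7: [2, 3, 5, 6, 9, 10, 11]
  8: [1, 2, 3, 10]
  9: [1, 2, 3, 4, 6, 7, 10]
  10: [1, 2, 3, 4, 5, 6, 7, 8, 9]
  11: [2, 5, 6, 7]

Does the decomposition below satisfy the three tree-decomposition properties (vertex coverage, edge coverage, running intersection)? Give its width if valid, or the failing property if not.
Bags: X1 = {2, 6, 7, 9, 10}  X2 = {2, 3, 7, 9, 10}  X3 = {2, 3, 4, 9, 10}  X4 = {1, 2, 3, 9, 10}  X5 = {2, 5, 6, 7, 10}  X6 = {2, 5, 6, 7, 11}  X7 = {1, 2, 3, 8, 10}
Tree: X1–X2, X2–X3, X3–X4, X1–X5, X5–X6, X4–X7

Yes; width 4.

Every vertex of G appears in some bag (union = {1, 2, 3, 4, 5, 6, 7, 8, 9, 10, 11}); every edge is covered by a bag; and for each vertex v the set of bags containing v is connected in the bag tree. The decomposition is therefore valid. The largest bag has 5 vertices, so the width is 4.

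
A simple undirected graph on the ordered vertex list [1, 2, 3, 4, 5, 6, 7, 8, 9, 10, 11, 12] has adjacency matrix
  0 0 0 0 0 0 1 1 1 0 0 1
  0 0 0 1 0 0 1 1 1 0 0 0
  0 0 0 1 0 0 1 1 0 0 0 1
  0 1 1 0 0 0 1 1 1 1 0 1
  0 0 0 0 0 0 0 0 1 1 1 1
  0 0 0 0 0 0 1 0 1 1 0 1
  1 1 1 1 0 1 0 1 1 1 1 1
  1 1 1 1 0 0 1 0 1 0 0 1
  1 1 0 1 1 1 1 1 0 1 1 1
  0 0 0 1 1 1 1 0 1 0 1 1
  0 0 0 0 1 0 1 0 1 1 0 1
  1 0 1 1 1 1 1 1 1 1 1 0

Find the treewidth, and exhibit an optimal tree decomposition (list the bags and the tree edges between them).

Treewidth 4.
Bags: B1 = {4, 7, 9, 10, 12}  B2 = {4, 7, 8, 9, 12}  B3 = {3, 4, 7, 8, 12}  B4 = {1, 7, 8, 9, 12}  B5 = {6, 7, 9, 10, 12}  B6 = {7, 9, 10, 11, 12}  B7 = {2, 4, 7, 8, 9}  B8 = {5, 9, 10, 11, 12}
Tree: B1–B2, B2–B3, B2–B4, B1–B5, B1–B6, B2–B7, B6–B8

The largest bag has 5 vertices, giving width 4; this decomposition certifies tw(G) ≤ 4. For the lower bound, the 5 vertices {5, 9, 10, 11, 12} are pairwise adjacent, and any tree decomposition puts a clique entirely inside one bag — forcing width ≥ 4. Therefore the treewidth is 4.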